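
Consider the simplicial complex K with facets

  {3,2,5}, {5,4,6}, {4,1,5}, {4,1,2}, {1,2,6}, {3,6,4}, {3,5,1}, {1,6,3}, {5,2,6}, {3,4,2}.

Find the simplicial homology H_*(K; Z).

H_0 ≅ Z,  H_1 ≅ Z_2,  H_2 = 0.

K has 6 vertices, 15 edges, 10 triangles.
rank ∂_0 = 0, rank ∂_1 = 5 ⇒ b_0 = 6 − 0 − 5 = 1; all invariant factors of ∂_1 are 1 so no torsion. So H_0 = Z.
rank ∂_1 = 5, rank ∂_2 = 10 ⇒ b_1 = 15 − 5 − 10 = 0; ∂_2 has invariant factor(s) [2] giving torsion. So H_1 = Z_2.
rank ∂_2 = 10, rank ∂_3 = 0 ⇒ b_2 = 10 − 10 − 0 = 0. So H_2 = 0.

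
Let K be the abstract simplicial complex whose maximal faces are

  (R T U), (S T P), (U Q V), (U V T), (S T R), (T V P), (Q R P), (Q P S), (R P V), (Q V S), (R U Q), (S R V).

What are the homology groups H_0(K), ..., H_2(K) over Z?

H_0 ≅ Z,  H_1 ≅ Z/2,  H_2 = 0.

Order the vertices as P < Q < R < S < T < U < V. Listing each simplex with vertices in this order, K has dimension 2 with simplices:

  0-simplices (7): P, Q, R, S, T, U, V
  1-simplices (18): PQ, PR, PS, PT, PV, QR, QS, QU, QV, RS, RT, RU, RV, ST, SV, TU, TV, UV
  2-simplices (12): PQR, PQS, PRV, PST, PTV, QRU, QSV, QUV, RST, RSV, RTU, TUV

giving chain groups C_0 ≅ Z^7, C_1 ≅ Z^18, C_2 ≅ Z^12.

The boundary map ∂_1: C_1 → C_0 is given by ∂[p,q] = [q] − [p]. For instance
  ∂QS = S − Q.
As a 7×18 matrix over Z this has rank 6, with invariant factors (1,1,1,1,1,1).

The boundary map ∂_2: C_2 → C_1 acts by ∂[p,q,r] = [q,r] − [p,r] + [p,q]. For instance
  ∂PST = ST − PT + PS,
  ∂PQR = QR − PR + PQ.
The 18×12 boundary matrix has rank 12 and Smith normal form diag(1,1,1,1,1,1,1,1,1,1,1,2).

Computing H_k = (kernel of ∂_k) / (image of ∂_{k+1}):

  H_0: rank C_0 − rank ∂_1 = 7 − 6 = 1, and the invariant factors of ∂_1 are all 1, so H_0 ≅ Z.
  H_1: rank ker ∂_1 − rank ∂_2 = (18 − 6) − 12 = 0, and ∂_2 has invariant factor 2 > 1, so H_1 ≅ Z/2.
  H_2: rank ker ∂_2 − rank ∂_3 = (12 − 12) − 0 = 0, and there is no ∂_3, so H_2 ≅ 0.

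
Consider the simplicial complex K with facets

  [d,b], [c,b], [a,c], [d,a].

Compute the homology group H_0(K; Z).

Order the vertices as a < b < c < d. Listing each simplex with vertices in this order, K has dimension 1 with simplices:

  0-simplices (4): a, b, c, d
  1-simplices (4): ac, ad, bc, bd

so the chain groups are C_0 ≅ Z^4, C_1 ≅ Z^4.

Boundary ∂_1: C_1 → C_0 maps an edge to its endpoints' difference, ∂[p,q] = q − p. For instance
  ∂bc = c − b.
This gives a 4×4 integer matrix of rank 3; reducing to Smith normal form yields diagonal entries (1,1,1).

From H_k ≅ ker(∂_k) / im(∂_{k+1}) we obtain:

  H_0: rank C_0 − rank ∂_1 = 4 − 3 = 1, and the invariant factors of ∂_1 are all 1, so H_0 = Z.

(K is a triangulation of the circle S^1.)

H_0 ≅ Z.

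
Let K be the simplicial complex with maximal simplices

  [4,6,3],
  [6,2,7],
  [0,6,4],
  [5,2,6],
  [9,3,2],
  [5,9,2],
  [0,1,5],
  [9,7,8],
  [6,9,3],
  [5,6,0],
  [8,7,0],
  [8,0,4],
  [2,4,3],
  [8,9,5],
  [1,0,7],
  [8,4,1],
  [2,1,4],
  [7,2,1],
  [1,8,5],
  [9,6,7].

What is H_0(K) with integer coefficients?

H_0 ≅ Z.

K has 10 vertices, 30 edges, 20 triangles.
rank ∂_0 = 0, rank ∂_1 = 9 ⇒ b_0 = 10 − 0 − 9 = 1; all invariant factors of ∂_1 are 1 so no torsion. So H_0 ≅ Z.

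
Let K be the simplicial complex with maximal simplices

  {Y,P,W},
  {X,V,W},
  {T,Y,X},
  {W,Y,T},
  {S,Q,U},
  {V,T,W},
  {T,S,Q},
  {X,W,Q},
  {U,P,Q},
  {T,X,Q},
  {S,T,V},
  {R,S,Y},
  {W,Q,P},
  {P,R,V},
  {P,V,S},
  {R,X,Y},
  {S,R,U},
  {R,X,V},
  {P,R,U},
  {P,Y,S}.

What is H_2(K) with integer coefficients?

Order the vertices as P < Q < R < S < T < U < V < W < X < Y. Listing each simplex with vertices in this order, K has dimension 2 with simplices:

  0-simplices (10): P, Q, R, S, T, U, V, W, X, Y
  1-simplices (30): PQ, PR, PS, PU, PV, PW, PY, QS, QT, QU, QW, QX, RS, RU, RV, RX, RY, ST, SU, SV, SY, TV, TW, TX, TY, VW, VX, WX, WY, XY
  2-simplices (20): PQU, PQW, PRU, PRV, PSV, PSY, PWY, QST, QSU, QTX, QWX, RSU, RSY, RVX, RXY, STV, TVW, TWY, TXY, VWX

so the chain groups are C_0 ≅ Z^10, C_1 ≅ Z^30, C_2 ≅ Z^20.

The boundary map ∂_1: C_1 → C_0 maps an edge to its endpoints' difference, ∂[p,q] = q − p. For instance
  ∂RX = X − R.
This gives a 10×30 integer matrix of rank 9; reducing to Smith normal form yields diagonal entries (1,1,1,1,1,1,1,1,1).

∂_2: C_2 → C_1 sends each 2-simplex [p,q,r] to [q,r] − [p,r] + [p,q]. For instance
  ∂TXY = XY − TY + TX,
  ∂RVX = VX − RX + RV.
This gives a 30×20 integer matrix of rank 20; reducing to Smith normal form yields diagonal entries (1,1,1,1,1,1,1,1,1,1,1,1,1,1,1,1,1,1,1,2).

From H_k ≅ ker(∂_k) / im(∂_{k+1}) we obtain:

  H_2: rank ker ∂_2 − rank ∂_3 = (20 − 20) − 0 = 0, and there is no ∂_3, so H_2 = 0.

H_2 ≅ 0.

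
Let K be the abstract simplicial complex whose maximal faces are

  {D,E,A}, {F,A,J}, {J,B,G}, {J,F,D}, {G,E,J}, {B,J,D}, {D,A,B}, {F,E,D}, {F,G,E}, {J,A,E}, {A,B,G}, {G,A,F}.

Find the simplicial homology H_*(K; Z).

H_0 = Z,  H_1 = Z/2Z,  H_2 = 0.

Take the total order A < B < D < E < F < G < J on the vertex set. Then K (dimension 2) consists of the simplices:

  0-simplices (7): A, B, D, E, F, G, J
  1-simplices (18): AB, AD, AE, AF, AG, AJ, BD, BG, BJ, DE, DF, DJ, EF, EG, EJ, FG, FJ, GJ
  2-simplices (12): ABD, ABG, ADE, AEJ, AFG, AFJ, BDJ, BGJ, DEF, DFJ, EFG, EGJ

Hence C_0 ≅ Z^7, C_1 ≅ Z^18, C_2 ≅ Z^12.

The boundary map ∂_1: C_1 → C_0 sends each edge [p,q] (with p < q) to q − p. For instance
  ∂AB = B − A.
The 7×18 boundary matrix has rank 6 and Smith normal form diag(1,1,1,1,1,1).

∂_2: C_2 → C_1 acts by ∂[p,q,r] = [q,r] − [p,r] + [p,q]. For instance
  ∂ABD = BD − AD + AB,
  ∂AEJ = EJ − AJ + AE.
The 18×12 boundary matrix has rank 12 and Smith normal form diag(1,1,1,1,1,1,1,1,1,1,1,2).

Now H_k = ker ∂_k / im ∂_{k+1}, so:

  H_0: rank C_0 − rank ∂_1 = 7 − 6 = 1, and the invariant factors of ∂_1 are all 1, so H_0 = Z.
  H_1: rank ker ∂_1 − rank ∂_2 = (18 − 6) − 12 = 0, and ∂_2 has invariant factor 2 > 1, so H_1 = Z/2Z.
  H_2: rank ker ∂_2 − rank ∂_3 = (12 − 12) − 0 = 0, and there is no ∂_3, so H_2 = 0.

(K is a triangulation of the real projective plane RP^2.)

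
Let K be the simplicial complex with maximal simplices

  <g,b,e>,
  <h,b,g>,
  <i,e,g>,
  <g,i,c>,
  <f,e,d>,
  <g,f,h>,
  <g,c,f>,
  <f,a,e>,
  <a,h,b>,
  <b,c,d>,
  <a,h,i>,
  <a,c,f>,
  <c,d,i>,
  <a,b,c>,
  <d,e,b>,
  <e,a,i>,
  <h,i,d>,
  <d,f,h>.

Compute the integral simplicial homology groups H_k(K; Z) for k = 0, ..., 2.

Order the vertices as a < b < c < d < e < f < g < h < i. Listing each simplex with vertices in this order, K has dimension 2 with simplices:

  0-simplices (9): a, b, c, d, e, f, g, h, i
  1-simplices (27): ab, ac, ae, af, ah, ai, bc, bd, be, bg, bh, cd, cf, cg, ci, de, df, dh, di, ef, eg, ei, fg, fh, gh, gi, hi
  2-simplices (18): abc, abh, acf, aef, aei, ahi, bcd, bde, beg, bgh, cdi, cfg, cgi, def, dfh, dhi, egi, fgh

so the chain groups are C_0 ≅ Z^9, C_1 ≅ Z^27, C_2 ≅ Z^18.

∂_1: C_1 → C_0 is given by ∂[p,q] = [q] − [p]. For instance
  ∂bd = d − b.
The resulting 9×27 matrix has rank 8, and its Smith normal form has invariant factors (1,1,1,1,1,1,1,1).

The boundary map ∂_2: C_2 → C_1 sends each 2-simplex [p,q,r] to [q,r] − [p,r] + [p,q]. For instance
  ∂acf = cf − af + ac,
  ∂cgi = gi − ci + cg.
This gives a 27×18 integer matrix of rank 17; reducing to Smith normal form yields diagonal entries (1,1,1,1,1,1,1,1,1,1,1,1,1,1,1,1,1).

Reading off H_k = ker ∂_k / im ∂_{k+1}:

  H_0: rank C_0 − rank ∂_1 = 9 − 8 = 1, and the invariant factors of ∂_1 are all 1, so H_0 ≅ Z.
  H_1: rank ker ∂_1 − rank ∂_2 = (27 − 8) − 17 = 2, and the invariant factors of ∂_2 are all 1, so H_1 ≅ Z^2.
  H_2: rank ker ∂_2 − rank ∂_3 = (18 − 17) − 0 = 1, and there is no ∂_3, so H_2 ≅ Z.

As a check, the Euler characteristic is 9 − 27 + 18 = 0, which agrees with 1 − 2 + 1 = 0.

H_0 ≅ Z,  H_1 ≅ Z^2,  H_2 ≅ Z.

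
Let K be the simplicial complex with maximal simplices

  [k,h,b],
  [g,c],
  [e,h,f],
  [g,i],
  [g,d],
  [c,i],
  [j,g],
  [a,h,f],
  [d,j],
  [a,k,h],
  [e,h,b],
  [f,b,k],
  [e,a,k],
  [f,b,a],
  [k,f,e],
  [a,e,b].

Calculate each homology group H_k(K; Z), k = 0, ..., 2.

Order the vertices as a < b < c < d < e < f < g < h < i < j < k. Listing each simplex with vertices in this order, K has dimension 2 with simplices:

  0-simplices (11): a, b, c, d, e, f, g, h, i, j, k
  1-simplices (21): ab, ae, af, ah, ak, be, bf, bh, bk, cg, ci, dg, dj, ef, eh, ek, fh, fk, gi, gj, hk
  2-simplices (10): abe, abf, aek, afh, ahk, beh, bfk, bhk, efh, efk

giving chain groups C_0 ≅ Z^11, C_1 ≅ Z^21, C_2 ≅ Z^10.

The boundary map ∂_1: C_1 → C_0 maps an edge to its endpoints' difference, ∂[p,q] = q − p. For instance
  ∂ef = f − e.
As a 11×21 matrix over Z this has rank 9, with invariant factors (1,1,1,1,1,1,1,1,1).

The boundary map ∂_2: C_2 → C_1 sends each 2-simplex [p,q,r] to [q,r] − [p,r] + [p,q]. For instance
  ∂efh = fh − eh + ef,
  ∂ahk = hk − ak + ah.
The resulting 21×10 matrix has rank 10, and its Smith normal form has invariant factors (1,1,1,1,1,1,1,1,1,2).

Reading off H_k = ker ∂_k / im ∂_{k+1}:

  H_0: rank C_0 − rank ∂_1 = 11 − 9 = 2, and the invariant factors of ∂_1 are all 1, so H_0 = Z^2.
  H_1: rank ker ∂_1 − rank ∂_2 = (21 − 9) − 10 = 2, and ∂_2 has invariant factor 2 > 1, so H_1 = Z^2 × Z/2.
  H_2: rank ker ∂_2 − rank ∂_3 = (10 − 10) − 0 = 0, and there is no ∂_3, so H_2 = 0.

(K is a triangulation of the disjoint union of the real projective plane RP^2 and a wedge of 2 circles.)

H_0 = Z^2,  H_1 = Z^2 × Z/2,  H_2 = 0.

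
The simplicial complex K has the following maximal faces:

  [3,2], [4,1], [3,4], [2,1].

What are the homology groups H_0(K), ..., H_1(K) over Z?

Fix the vertex order 1 < 2 < 3 < 4 and write every simplex with vertices in increasing order. Then dim K = 1 and the simplices of K are:

  0-simplices (4): [1], [2], [3], [4]
  1-simplices (4): [1,2], [1,4], [2,3], [3,4]

Hence C_0 ≅ Z^4, C_1 ≅ Z^4.

Boundary ∂_1: C_1 → C_0 is given by ∂[p,q] = [q] − [p]. For instance
  ∂[1,2] = [2] − [1].
The 4×4 boundary matrix has rank 3 and Smith normal form diag(1,1,1).

Reading off H_k = ker ∂_k / im ∂_{k+1}:

  H_0: rank C_0 − rank ∂_1 = 4 − 3 = 1, and the invariant factors of ∂_1 are all 1, so H_0 = Z.
  H_1: rank ker ∂_1 − rank ∂_2 = (4 − 3) − 0 = 1, and there is no ∂_2, so H_1 = Z.

(K is a triangulation of the circle S^1.)

H_0 ≅ Z,  H_1 ≅ Z.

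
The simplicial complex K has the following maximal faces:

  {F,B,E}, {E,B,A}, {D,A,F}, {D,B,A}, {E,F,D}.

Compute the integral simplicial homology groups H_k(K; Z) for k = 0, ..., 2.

Fix the vertex order A < B < D < E < F and write every simplex with vertices in increasing order. Then dim K = 2 and the simplices of K are:

  0-simplices (5): A, B, D, E, F
  1-simplices (10): AB, AD, AE, AF, BD, BE, BF, DE, DF, EF
  2-simplices (5): ABD, ABE, ADF, BEF, DEF

Hence C_0 ≅ Z^5, C_1 ≅ Z^10, C_2 ≅ Z^5.

∂_1: C_1 → C_0 is given by ∂[p,q] = [q] − [p]. For instance
  ∂BF = F − B.
The 5×10 boundary matrix has rank 4 and Smith normal form diag(1,1,1,1).

∂_2: C_2 → C_1 maps a triangle to the signed sum of its edges. For instance
  ∂ABD = BD − AD + AB,
  ∂BEF = EF − BF + BE.
The resulting 10×5 matrix has rank 5, and its Smith normal form has invariant factors (1,1,1,1,1).

Reading off H_k = ker ∂_k / im ∂_{k+1}:

  H_0: rank C_0 − rank ∂_1 = 5 − 4 = 1, and the invariant factors of ∂_1 are all 1, so H_0 ≅ Z.
  H_1: rank ker ∂_1 − rank ∂_2 = (10 − 4) − 5 = 1, and the invariant factors of ∂_2 are all 1, so H_1 ≅ Z.
  H_2: rank ker ∂_2 − rank ∂_3 = (5 − 5) − 0 = 0, and there is no ∂_3, so H_2 ≅ 0.

As a check, the Euler characteristic is 5 − 10 + 5 = 0, which agrees with 1 − 1 + 0 = 0.

H_0 = Z,  H_1 = Z,  H_2 = 0.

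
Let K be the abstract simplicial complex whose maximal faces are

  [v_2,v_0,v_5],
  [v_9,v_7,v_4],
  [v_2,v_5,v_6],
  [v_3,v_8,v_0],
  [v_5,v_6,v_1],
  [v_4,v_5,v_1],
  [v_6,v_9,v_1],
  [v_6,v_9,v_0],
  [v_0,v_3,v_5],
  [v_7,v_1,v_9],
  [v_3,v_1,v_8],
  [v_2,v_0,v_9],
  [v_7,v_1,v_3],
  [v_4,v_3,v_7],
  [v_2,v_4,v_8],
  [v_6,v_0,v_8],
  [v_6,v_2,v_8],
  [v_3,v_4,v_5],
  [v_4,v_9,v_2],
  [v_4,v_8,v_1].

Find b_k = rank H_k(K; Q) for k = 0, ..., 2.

We work with the vertex ordering v_0 < v_1 < v_2 < v_3 < v_4 < v_5 < v_6 < v_7 < v_8 < v_9. The simplices of K, each written with vertices in increasing order, are:

  0-simplices (10): [v_0], [v_1], [v_2], [v_3], [v_4], [v_5], [v_6], [v_7], [v_8], [v_9]
  1-simplices (30): (30 of them)
  2-simplices (20): (20 of them)

giving chain groups C_0 ≅ Z^10, C_1 ≅ Z^30, C_2 ≅ Z^20.

∂_1: C_1 → C_0 is given by ∂[p,q] = [q] − [p]. For instance
  ∂[v_1,v_9] = [v_9] − [v_1].
The resulting 10×30 matrix has rank 9, and its Smith normal form has invariant factors (1,1,1,1,1,1,1,1,1).

∂_2: C_2 → C_1 maps a triangle to the signed sum of its edges. For instance
  ∂[v_0,v_2,v_5] = [v_2,v_5] − [v_0,v_5] + [v_0,v_2],
  ∂[v_1,v_5,v_6] = [v_5,v_6] − [v_1,v_6] + [v_1,v_5].
This gives a 30×20 integer matrix of rank 20; reducing to Smith normal form yields diagonal entries (1,1,1,1,1,1,1,1,1,1,1,1,1,1,1,1,1,1,1,2).

Computing H_k = (kernel of ∂_k) / (image of ∂_{k+1}):

  H_0: rank C_0 − rank ∂_1 = 10 − 9 = 1, and the invariant factors of ∂_1 are all 1, so H_0 ≅ Z.
  H_1: rank ker ∂_1 − rank ∂_2 = (30 − 9) − 20 = 1, and ∂_2 has invariant factor 2 > 1, so H_1 ≅ Z × Z/2.
  H_2: rank ker ∂_2 − rank ∂_3 = (20 − 20) − 0 = 0, and there is no ∂_3, so H_2 ≅ 0.

Hence the Betti numbers are b_0 = 1, b_1 = 1, b_2 = 0.

b_0 = 1, b_1 = 1, b_2 = 0.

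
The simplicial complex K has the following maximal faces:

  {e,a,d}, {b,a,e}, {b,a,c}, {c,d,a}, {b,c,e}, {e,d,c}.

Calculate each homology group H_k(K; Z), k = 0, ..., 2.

Take the total order a < b < c < d < e on the vertex set. Then K (dimension 2) consists of the simplices:

  0-simplices (5): a, b, c, d, e
  1-simplices (9): ab, ac, ad, ae, bc, be, cd, ce, de
  2-simplices (6): abc, abe, acd, ade, bce, cde

Hence C_0 ≅ Z^5, C_1 ≅ Z^9, C_2 ≅ Z^6.

The boundary map ∂_1: C_1 → C_0 sends each edge [p,q] (with p < q) to q − p.
As a 5×9 matrix over Z this has rank 4, with invariant factors (1,1,1,1).

The boundary map ∂_2: C_2 → C_1 acts by ∂[p,q,r] = [q,r] − [p,r] + [p,q]. For instance
  ∂abe = be − ae + ab,
  ∂bce = ce − be + bc.
This gives a 9×6 integer matrix of rank 5; reducing to Smith normal form yields diagonal entries (1,1,1,1,1).

Reading off H_k = ker ∂_k / im ∂_{k+1}:

  H_0: rank C_0 − rank ∂_1 = 5 − 4 = 1, and the invariant factors of ∂_1 are all 1, so H_0 = Z.
  H_1: rank ker ∂_1 − rank ∂_2 = (9 − 4) − 5 = 0, and the invariant factors of ∂_2 are all 1, so H_1 = 0.
  H_2: rank ker ∂_2 − rank ∂_3 = (6 − 5) − 0 = 1, and there is no ∂_3, so H_2 = Z.

H_0 ≅ Z,  H_1 = 0,  H_2 ≅ Z.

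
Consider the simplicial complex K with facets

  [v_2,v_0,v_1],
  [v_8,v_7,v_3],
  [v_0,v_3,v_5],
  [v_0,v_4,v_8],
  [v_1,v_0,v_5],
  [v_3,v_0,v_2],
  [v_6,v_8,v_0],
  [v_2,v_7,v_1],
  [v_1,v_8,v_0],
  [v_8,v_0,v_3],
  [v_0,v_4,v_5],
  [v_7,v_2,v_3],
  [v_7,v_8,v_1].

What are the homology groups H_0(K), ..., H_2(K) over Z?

H_0 = Z,  H_1 = 0,  H_2 = Z.

Take the total order v_0 < v_1 < v_2 < v_3 < v_4 < v_5 < v_6 < v_7 < v_8 on the vertex set. Then K (dimension 2) consists of the simplices:

  0-simplices (9): [v_0], [v_1], [v_2], [v_3], [v_4], [v_5], [v_6], [v_7], [v_8]
  1-simplices (20): (20 of them)
  2-simplices (13): (13 of them)

Hence C_0 ≅ Z^9, C_1 ≅ Z^20, C_2 ≅ Z^13.

The boundary map ∂_1: C_1 → C_0 sends each edge [p,q] (with p < q) to q − p.
This gives a 9×20 integer matrix of rank 8; reducing to Smith normal form yields diagonal entries (1,1,1,1,1,1,1,1).

The boundary map ∂_2: C_2 → C_1 maps a triangle to the signed sum of its edges. For instance
  ∂[v_0,v_1,v_2] = [v_1,v_2] − [v_0,v_2] + [v_0,v_1],
  ∂[v_2,v_3,v_7] = [v_3,v_7] − [v_2,v_7] + [v_2,v_3].
The 20×13 boundary matrix has rank 12 and Smith normal form diag(1,1,1,1,1,1,1,1,1,1,1,1).

Reading off H_k = ker ∂_k / im ∂_{k+1}:

  H_0: rank C_0 − rank ∂_1 = 9 − 8 = 1, and the invariant factors of ∂_1 are all 1, so H_0 ≅ Z.
  H_1: rank ker ∂_1 − rank ∂_2 = (20 − 8) − 12 = 0, and the invariant factors of ∂_2 are all 1, so H_1 ≅ 0.
  H_2: rank ker ∂_2 − rank ∂_3 = (13 − 12) − 0 = 1, and there is no ∂_3, so H_2 ≅ Z.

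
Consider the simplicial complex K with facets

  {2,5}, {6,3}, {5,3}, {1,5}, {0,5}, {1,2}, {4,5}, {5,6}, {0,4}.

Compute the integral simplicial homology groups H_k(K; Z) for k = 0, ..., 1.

Order the vertices as 0 < 1 < 2 < 3 < 4 < 5 < 6. Listing each simplex with vertices in this order, K has dimension 1 with simplices:

  0-simplices (7): [0], [1], [2], [3], [4], [5], [6]
  1-simplices (9): [0,4], [0,5], [1,2], [1,5], [2,5], [3,5], [3,6], [4,5], [5,6]

Hence C_0 ≅ Z^7, C_1 ≅ Z^9.

Boundary ∂_1: C_1 → C_0 is given by ∂[p,q] = [q] − [p]. For instance
  ∂[1,2] = [2] − [1].
This gives a 7×9 integer matrix of rank 6; reducing to Smith normal form yields diagonal entries (1,1,1,1,1,1).

Reading off H_k = ker ∂_k / im ∂_{k+1}:

  H_0: rank C_0 − rank ∂_1 = 7 − 6 = 1, and the invariant factors of ∂_1 are all 1, so H_0 ≅ Z.
  H_1: rank ker ∂_1 − rank ∂_2 = (9 − 6) − 0 = 3, and there is no ∂_2, so H_1 ≅ Z^3.

As a check, the Euler characteristic is 7 − 9 = -2, which agrees with 1 − 3 = -2.

H_0 = Z,  H_1 = Z^3.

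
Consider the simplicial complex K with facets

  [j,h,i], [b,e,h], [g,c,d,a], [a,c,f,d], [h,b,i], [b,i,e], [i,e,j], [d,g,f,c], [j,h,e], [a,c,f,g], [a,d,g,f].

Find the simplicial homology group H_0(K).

H_0 ≅ Z^2.

Fix the vertex order a < b < c < d < e < f < g < h < i < j and write every simplex with vertices in increasing order. Then dim K = 3 and the simplices of K are:

  0-simplices (10): a, b, c, d, e, f, g, h, i, j
  1-simplices (19): ac, ad, af, ag, be, bh, bi, cd, cf, cg, df, dg, eh, ei, ej, fg, hi, hj, ij
  2-simplices (16): acd, acf, acg, adf, adg, afg, beh, bei, bhi, cdf, cdg, cfg, dfg, ehj, eij, hij
  3-simplices (5): acdf, acdg, acfg, adfg, cdfg

giving chain groups C_0 ≅ Z^10, C_1 ≅ Z^19, C_2 ≅ Z^16, C_3 ≅ Z^5.

The boundary map ∂_1: C_1 → C_0 sends each edge [p,q] (with p < q) to q − p. For instance
  ∂hi = i − h.
This gives a 10×19 integer matrix of rank 8; reducing to Smith normal form yields diagonal entries (1,1,1,1,1,1,1,1).

Boundary ∂_2: C_2 → C_1 acts by ∂[p,q,r] = [q,r] − [p,r] + [p,q]. For instance
  ∂eij = ij − ej + ei,
  ∂cdf = df − cf + cd.
The 19×16 boundary matrix has rank 11 and Smith normal form diag(1,1,1,1,1,1,1,1,1,1,1).

Boundary ∂_3: C_3 → C_2 sends each 3-simplex σ to the alternating sum Σ_i (−1)^i (σ with its i-th vertex removed). For instance
  ∂acdf = cdf − adf + acf − acd,
  ∂acfg = cfg − afg + acg − acf.
The 16×5 boundary matrix has rank 4 and Smith normal form diag(1,1,1,1).

Reading off H_k = ker ∂_k / im ∂_{k+1}:

  H_0: rank C_0 − rank ∂_1 = 10 − 8 = 2, and the invariant factors of ∂_1 are all 1, so H_0 = Z^2.

(K is a triangulation of the disjoint union of the 3-sphere S^3 and the 2-sphere S^2.)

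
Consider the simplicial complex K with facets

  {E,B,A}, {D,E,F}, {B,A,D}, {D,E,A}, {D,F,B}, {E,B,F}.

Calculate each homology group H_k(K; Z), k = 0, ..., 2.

H_0 = Z,  H_1 = 0,  H_2 = Z.

Order the vertices as A < B < D < E < F. Listing each simplex with vertices in this order, K has dimension 2 with simplices:

  0-simplices (5): A, B, D, E, F
  1-simplices (9): AB, AD, AE, BD, BE, BF, DE, DF, EF
  2-simplices (6): ABD, ABE, ADE, BDF, BEF, DEF

so the chain groups are C_0 ≅ Z^5, C_1 ≅ Z^9, C_2 ≅ Z^6.

∂_1: C_1 → C_0 sends each edge [p,q] (with p < q) to q − p.
This gives a 5×9 integer matrix of rank 4; reducing to Smith normal form yields diagonal entries (1,1,1,1).

The boundary map ∂_2: C_2 → C_1 acts by ∂[p,q,r] = [q,r] − [p,r] + [p,q]. For instance
  ∂BEF = EF − BF + BE,
  ∂BDF = DF − BF + BD.
As a 9×6 matrix over Z this has rank 5, with invariant factors (1,1,1,1,1).

Now H_k = ker ∂_k / im ∂_{k+1}, so:

  H_0: rank C_0 − rank ∂_1 = 5 − 4 = 1, and the invariant factors of ∂_1 are all 1, so H_0 ≅ Z.
  H_1: rank ker ∂_1 − rank ∂_2 = (9 − 4) − 5 = 0, and the invariant factors of ∂_2 are all 1, so H_1 ≅ 0.
  H_2: rank ker ∂_2 − rank ∂_3 = (6 − 5) − 0 = 1, and there is no ∂_3, so H_2 ≅ Z.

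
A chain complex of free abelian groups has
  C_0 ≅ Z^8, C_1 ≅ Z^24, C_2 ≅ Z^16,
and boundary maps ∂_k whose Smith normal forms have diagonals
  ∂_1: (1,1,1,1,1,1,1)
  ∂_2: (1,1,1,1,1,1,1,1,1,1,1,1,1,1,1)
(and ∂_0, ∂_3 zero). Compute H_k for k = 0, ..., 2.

H_0: b_0 = 8 − 0 − 7 = 1; torsion from ∂_1 factors > 1: none. So H_0 = Z.
H_1: b_1 = 24 − 7 − 15 = 2; torsion from ∂_2 factors > 1: none. So H_1 = Z^2.
H_2: b_2 = 16 − 15 − 0 = 1; torsion from ∂_3 factors > 1: none. So H_2 = Z.

H_0 = Z,  H_1 = Z^2,  H_2 = Z.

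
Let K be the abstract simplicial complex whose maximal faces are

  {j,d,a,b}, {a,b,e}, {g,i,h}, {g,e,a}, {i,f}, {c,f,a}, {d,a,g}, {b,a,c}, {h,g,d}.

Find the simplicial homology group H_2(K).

H_2 = 0.

Fix the vertex order a < b < c < d < e < f < g < h < i < j and write every simplex with vertices in increasing order. Then dim K = 3 and the simplices of K are:

  0-simplices (10): a, b, c, d, e, f, g, h, i, j
  1-simplices (20): ab, ac, ad, ae, af, ag, aj, bc, bd, be, bj, cf, dg, dh, dj, eg, fi, gh, gi, hi
  2-simplices (11): abc, abd, abe, abj, acf, adg, adj, aeg, bdj, dgh, ghi
  3-simplices (1): abdj

so the chain groups are C_0 ≅ Z^10, C_1 ≅ Z^20, C_2 ≅ Z^11, C_3 ≅ Z^1.

The boundary map ∂_1: C_1 → C_0 is given by ∂[p,q] = [q] − [p].
The resulting 10×20 matrix has rank 9, and its Smith normal form has invariant factors (1,1,1,1,1,1,1,1,1).

Boundary ∂_2: C_2 → C_1 acts by ∂[p,q,r] = [q,r] − [p,r] + [p,q]. For instance
  ∂acf = cf − af + ac,
  ∂adg = dg − ag + ad.
As a 20×11 matrix over Z this has rank 10, with invariant factors (1,1,1,1,1,1,1,1,1,1).

The boundary map ∂_3: C_3 → C_2 sends each 3-simplex σ to the alternating sum Σ_i (−1)^i (σ with its i-th vertex removed). For instance
  ∂abdj = bdj − adj + abj − abd.
This gives a 11×1 integer matrix of rank 1; reducing to Smith normal form yields diagonal entries (1).

Now H_k = ker ∂_k / im ∂_{k+1}, so:

  H_2: rank ker ∂_2 − rank ∂_3 = (11 − 10) − 1 = 0, and the invariant factors of ∂_3 are all 1, so H_2 ≅ 0.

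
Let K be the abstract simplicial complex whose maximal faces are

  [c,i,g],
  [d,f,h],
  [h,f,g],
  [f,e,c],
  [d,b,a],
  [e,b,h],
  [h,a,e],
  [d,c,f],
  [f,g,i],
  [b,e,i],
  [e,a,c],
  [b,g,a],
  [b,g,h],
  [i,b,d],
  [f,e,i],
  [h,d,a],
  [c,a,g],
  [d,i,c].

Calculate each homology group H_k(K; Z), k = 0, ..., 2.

H_0 ≅ Z,  H_1 ≅ Z × Z/2,  H_2 = 0.

Order the vertices as a < b < c < d < e < f < g < h < i. Listing each simplex with vertices in this order, K has dimension 2 with simplices:

  0-simplices (9): a, b, c, d, e, f, g, h, i
  1-simplices (27): ab, ac, ad, ae, ag, ah, bd, be, bg, bh, bi, cd, ce, cf, cg, ci, df, dh, di, ef, eh, ei, fg, fh, fi, gh, gi
  2-simplices (18): abd, abg, ace, acg, adh, aeh, bdi, beh, bei, bgh, cdf, cdi, cef, cgi, dfh, efi, fgh, fgi

Hence C_0 ≅ Z^9, C_1 ≅ Z^27, C_2 ≅ Z^18.

∂_1: C_1 → C_0 sends each edge [p,q] (with p < q) to q − p. For instance
  ∂be = e − b.
As a 9×27 matrix over Z this has rank 8, with invariant factors (1,1,1,1,1,1,1,1).

The boundary map ∂_2: C_2 → C_1 acts by ∂[p,q,r] = [q,r] − [p,r] + [p,q]. For instance
  ∂cef = ef − cf + ce,
  ∂adh = dh − ah + ad.
The resulting 27×18 matrix has rank 18, and its Smith normal form has invariant factors (1,1,1,1,1,1,1,1,1,1,1,1,1,1,1,1,1,2).

Reading off H_k = ker ∂_k / im ∂_{k+1}:

  H_0: rank C_0 − rank ∂_1 = 9 − 8 = 1, and the invariant factors of ∂_1 are all 1, so H_0 = Z.
  H_1: rank ker ∂_1 − rank ∂_2 = (27 − 8) − 18 = 1, and ∂_2 has invariant factor 2 > 1, so H_1 = Z × Z/2.
  H_2: rank ker ∂_2 − rank ∂_3 = (18 − 18) − 0 = 0, and there is no ∂_3, so H_2 = 0.

(K is a triangulation of the Klein bottle.)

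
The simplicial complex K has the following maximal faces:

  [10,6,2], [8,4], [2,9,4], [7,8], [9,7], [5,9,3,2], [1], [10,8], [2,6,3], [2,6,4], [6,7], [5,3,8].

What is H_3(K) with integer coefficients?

H_3 = 0.

Take the total order 1 < 2 < 3 < 4 < 5 < 6 < 7 < 8 < 9 < 10 on the vertex set. Then K (dimension 3) consists of the simplices:

  0-simplices (10): [1], [2], [3], [4], [5], [6], [7], [8], [9], [10]
  1-simplices (20): [2,3], [2,4], [2,5], [2,6], [2,9], [2,10], [3,5], [3,6], [3,8], [3,9], [4,6], [4,8], [4,9], [5,8], [5,9], [6,7], [6,10], [7,8], [7,9], [8,10]
  2-simplices (9): [2,3,5], [2,3,6], [2,3,9], [2,4,6], [2,4,9], [2,5,9], [2,6,10], [3,5,8], [3,5,9]
  3-simplices (1): [2,3,5,9]

Hence C_0 ≅ Z^10, C_1 ≅ Z^20, C_2 ≅ Z^9, C_3 ≅ Z^1.

Boundary ∂_1: C_1 → C_0 sends each edge [p,q] (with p < q) to q − p.
The resulting 10×20 matrix has rank 8, and its Smith normal form has invariant factors (1,1,1,1,1,1,1,1).

Boundary ∂_2: C_2 → C_1 sends each 2-simplex [p,q,r] to [q,r] − [p,r] + [p,q]. For instance
  ∂[2,5,9] = [5,9] − [2,9] + [2,5],
  ∂[2,6,10] = [6,10] − [2,10] + [2,6].
This gives a 20×9 integer matrix of rank 8; reducing to Smith normal form yields diagonal entries (1,1,1,1,1,1,1,1).

∂_3: C_3 → C_2 sends each 3-simplex σ to the alternating sum Σ_i (−1)^i (σ with its i-th vertex removed). For instance
  ∂[2,3,5,9] = [3,5,9] − [2,5,9] + [2,3,9] − [2,3,5].
This gives a 9×1 integer matrix of rank 1; reducing to Smith normal form yields diagonal entries (1).

Reading off H_k = ker ∂_k / im ∂_{k+1}:

  H_3: rank ker ∂_3 − rank ∂_4 = (1 − 1) − 0 = 0, and there is no ∂_4, so H_3 = 0.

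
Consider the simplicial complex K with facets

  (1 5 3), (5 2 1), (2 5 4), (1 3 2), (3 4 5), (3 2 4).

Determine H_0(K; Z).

Order the vertices as 1 < 2 < 3 < 4 < 5. Listing each simplex with vertices in this order, K has dimension 2 with simplices:

  0-simplices (5): [1], [2], [3], [4], [5]
  1-simplices (9): [1,2], [1,3], [1,5], [2,3], [2,4], [2,5], [3,4], [3,5], [4,5]
  2-simplices (6): [1,2,3], [1,2,5], [1,3,5], [2,3,4], [2,4,5], [3,4,5]

so the chain groups are C_0 ≅ Z^5, C_1 ≅ Z^9, C_2 ≅ Z^6.

The boundary map ∂_1: C_1 → C_0 sends each edge [p,q] (with p < q) to q − p. For instance
  ∂[2,4] = [4] − [2].
The resulting 5×9 matrix has rank 4, and its Smith normal form has invariant factors (1,1,1,1).

The boundary map ∂_2: C_2 → C_1 sends each 2-simplex [p,q,r] to [q,r] − [p,r] + [p,q]. For instance
  ∂[2,4,5] = [4,5] − [2,5] + [2,4],
  ∂[3,4,5] = [4,5] − [3,5] + [3,4].
As a 9×6 matrix over Z this has rank 5, with invariant factors (1,1,1,1,1).

From H_k ≅ ker(∂_k) / im(∂_{k+1}) we obtain:

  H_0: rank C_0 − rank ∂_1 = 5 − 4 = 1, and the invariant factors of ∂_1 are all 1, so H_0 = Z.

H_0 = Z.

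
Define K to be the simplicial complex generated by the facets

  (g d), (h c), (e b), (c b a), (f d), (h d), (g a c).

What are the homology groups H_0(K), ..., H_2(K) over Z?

K has 8 vertices, 10 edges, 2 triangles.
rank ∂_0 = 0, rank ∂_1 = 7 ⇒ b_0 = 8 − 0 − 7 = 1; all invariant factors of ∂_1 are 1 so no torsion. So H_0 ≅ Z.
rank ∂_1 = 7, rank ∂_2 = 2 ⇒ b_1 = 10 − 7 − 2 = 1; all invariant factors of ∂_2 are 1 so no torsion. So H_1 ≅ Z.
rank ∂_2 = 2, rank ∂_3 = 0 ⇒ b_2 = 2 − 2 − 0 = 0. So H_2 ≅ 0.

H_0 ≅ Z,  H_1 ≅ Z,  H_2 = 0.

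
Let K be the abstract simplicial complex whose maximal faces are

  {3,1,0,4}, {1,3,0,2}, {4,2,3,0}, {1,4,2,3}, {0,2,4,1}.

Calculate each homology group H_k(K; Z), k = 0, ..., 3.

H_0 = Z,  H_1 = 0,  H_2 = 0,  H_3 = Z.

Take the total order 0 < 1 < 2 < 3 < 4 on the vertex set. Then K (dimension 3) consists of the simplices:

  0-simplices (5): [0], [1], [2], [3], [4]
  1-simplices (10): [0,1], [0,2], [0,3], [0,4], [1,2], [1,3], [1,4], [2,3], [2,4], [3,4]
  2-simplices (10): [0,1,2], [0,1,3], [0,1,4], [0,2,3], [0,2,4], [0,3,4], [1,2,3], [1,2,4], [1,3,4], [2,3,4]
  3-simplices (5): [0,1,2,3], [0,1,2,4], [0,1,3,4], [0,2,3,4], [1,2,3,4]

Hence C_0 ≅ Z^5, C_1 ≅ Z^10, C_2 ≅ Z^10, C_3 ≅ Z^5.

The boundary map ∂_1: C_1 → C_0 is given by ∂[p,q] = [q] − [p].
The 5×10 boundary matrix has rank 4 and Smith normal form diag(1,1,1,1).

The boundary map ∂_2: C_2 → C_1 maps a triangle to the signed sum of its edges. For instance
  ∂[1,2,3] = [2,3] − [1,3] + [1,2],
  ∂[0,2,3] = [2,3] − [0,3] + [0,2].
This gives a 10×10 integer matrix of rank 6; reducing to Smith normal form yields diagonal entries (1,1,1,1,1,1).

∂_3: C_3 → C_2 sends each 3-simplex σ to the alternating sum Σ_i (−1)^i (σ with its i-th vertex removed). For instance
  ∂[0,1,3,4] = [1,3,4] − [0,3,4] + [0,1,4] − [0,1,3],
  ∂[0,1,2,4] = [1,2,4] − [0,2,4] + [0,1,4] − [0,1,2].
The 10×5 boundary matrix has rank 4 and Smith normal form diag(1,1,1,1).

From H_k ≅ ker(∂_k) / im(∂_{k+1}) we obtain:

  H_0: rank C_0 − rank ∂_1 = 5 − 4 = 1, and the invariant factors of ∂_1 are all 1, so H_0 = Z.
  H_1: rank ker ∂_1 − rank ∂_2 = (10 − 4) − 6 = 0, and the invariant factors of ∂_2 are all 1, so H_1 = 0.
  H_2: rank ker ∂_2 − rank ∂_3 = (10 − 6) − 4 = 0, and the invariant factors of ∂_3 are all 1, so H_2 = 0.
  H_3: rank ker ∂_3 − rank ∂_4 = (5 − 4) − 0 = 1, and there is no ∂_4, so H_3 = Z.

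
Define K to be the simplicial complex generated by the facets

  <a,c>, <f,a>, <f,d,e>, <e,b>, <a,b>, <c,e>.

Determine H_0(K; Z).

H_0 = Z.

Order the vertices as a < b < c < d < e < f. Listing each simplex with vertices in this order, K has dimension 2 with simplices:

  0-simplices (6): a, b, c, d, e, f
  1-simplices (8): ab, ac, af, be, ce, de, df, ef
  2-simplices (1): def

Hence C_0 ≅ Z^6, C_1 ≅ Z^8, C_2 ≅ Z^1.

∂_1: C_1 → C_0 maps an edge to its endpoints' difference, ∂[p,q] = q − p. For instance
  ∂ac = c − a.
As a 6×8 matrix over Z this has rank 5, with invariant factors (1,1,1,1,1).

∂_2: C_2 → C_1 acts by ∂[p,q,r] = [q,r] − [p,r] + [p,q]. For instance
  ∂def = ef − df + de.
The resulting 8×1 matrix has rank 1, and its Smith normal form has invariant factors (1).

Computing H_k = (kernel of ∂_k) / (image of ∂_{k+1}):

  H_0: rank C_0 − rank ∂_1 = 6 − 5 = 1, and the invariant factors of ∂_1 are all 1, so H_0 = Z.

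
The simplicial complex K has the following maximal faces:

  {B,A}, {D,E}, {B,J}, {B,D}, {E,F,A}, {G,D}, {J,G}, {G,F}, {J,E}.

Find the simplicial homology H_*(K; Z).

K has 7 vertices, 11 edges, 1 triangle.
rank ∂_0 = 0, rank ∂_1 = 6 ⇒ b_0 = 7 − 0 − 6 = 1; all invariant factors of ∂_1 are 1 so no torsion. So H_0 ≅ Z.
rank ∂_1 = 6, rank ∂_2 = 1 ⇒ b_1 = 11 − 6 − 1 = 4; all invariant factors of ∂_2 are 1 so no torsion. So H_1 ≅ Z^4.
rank ∂_2 = 1, rank ∂_3 = 0 ⇒ b_2 = 1 − 1 − 0 = 0. So H_2 ≅ 0.

H_0 ≅ Z,  H_1 ≅ Z^4,  H_2 = 0.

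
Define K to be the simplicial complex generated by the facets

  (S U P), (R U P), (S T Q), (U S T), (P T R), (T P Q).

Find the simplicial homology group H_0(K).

H_0 ≅ Z.

Take the total order P < Q < R < S < T < U on the vertex set. Then K (dimension 2) consists of the simplices:

  0-simplices (6): P, Q, R, S, T, U
  1-simplices (12): PQ, PR, PS, PT, PU, QS, QT, RT, RU, ST, SU, TU
  2-simplices (6): PQT, PRT, PRU, PSU, QST, STU

Hence C_0 ≅ Z^6, C_1 ≅ Z^12, C_2 ≅ Z^6.

The boundary map ∂_1: C_1 → C_0 is given by ∂[p,q] = [q] − [p]. For instance
  ∂PS = S − P.
The 6×12 boundary matrix has rank 5 and Smith normal form diag(1,1,1,1,1).

Boundary ∂_2: C_2 → C_1 acts by ∂[p,q,r] = [q,r] − [p,r] + [p,q]. For instance
  ∂PSU = SU − PU + PS,
  ∂PQT = QT − PT + PQ.
As a 12×6 matrix over Z this has rank 6, with invariant factors (1,1,1,1,1,1).

Computing H_k = (kernel of ∂_k) / (image of ∂_{k+1}):

  H_0: rank C_0 − rank ∂_1 = 6 − 5 = 1, and the invariant factors of ∂_1 are all 1, so H_0 = Z.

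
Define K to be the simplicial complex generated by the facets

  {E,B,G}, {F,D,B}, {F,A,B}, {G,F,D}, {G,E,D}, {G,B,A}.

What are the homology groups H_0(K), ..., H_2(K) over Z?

H_0 = Z,  H_1 = Z,  H_2 = 0.

Take the total order A < B < D < E < F < G on the vertex set. Then K (dimension 2) consists of the simplices:

  0-simplices (6): A, B, D, E, F, G
  1-simplices (12): AB, AF, AG, BD, BE, BF, BG, DE, DF, DG, EG, FG
  2-simplices (6): ABF, ABG, BDF, BEG, DEG, DFG

Hence C_0 ≅ Z^6, C_1 ≅ Z^12, C_2 ≅ Z^6.

Boundary ∂_1: C_1 → C_0 is given by ∂[p,q] = [q] − [p]. For instance
  ∂DE = E − D.
As a 6×12 matrix over Z this has rank 5, with invariant factors (1,1,1,1,1).

∂_2: C_2 → C_1 maps a triangle to the signed sum of its edges. For instance
  ∂ABF = BF − AF + AB,
  ∂DFG = FG − DG + DF.
This gives a 12×6 integer matrix of rank 6; reducing to Smith normal form yields diagonal entries (1,1,1,1,1,1).

Computing H_k = (kernel of ∂_k) / (image of ∂_{k+1}):

  H_0: rank C_0 − rank ∂_1 = 6 − 5 = 1, and the invariant factors of ∂_1 are all 1, so H_0 ≅ Z.
  H_1: rank ker ∂_1 − rank ∂_2 = (12 − 5) − 6 = 1, and the invariant factors of ∂_2 are all 1, so H_1 ≅ Z.
  H_2: rank ker ∂_2 − rank ∂_3 = (6 − 6) − 0 = 0, and there is no ∂_3, so H_2 ≅ 0.

As a check, the Euler characteristic is 6 − 12 + 6 = 0, which agrees with 1 − 1 + 0 = 0.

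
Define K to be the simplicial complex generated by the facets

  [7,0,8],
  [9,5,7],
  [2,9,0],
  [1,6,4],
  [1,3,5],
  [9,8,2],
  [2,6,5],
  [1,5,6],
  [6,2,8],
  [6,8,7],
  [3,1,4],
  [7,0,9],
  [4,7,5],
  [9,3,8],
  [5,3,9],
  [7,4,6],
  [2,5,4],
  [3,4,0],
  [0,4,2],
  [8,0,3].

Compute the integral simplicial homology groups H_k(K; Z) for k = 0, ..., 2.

Order the vertices as 0 < 1 < 2 < 3 < 4 < 5 < 6 < 7 < 8 < 9. Listing each simplex with vertices in this order, K has dimension 2 with simplices:

  0-simplices (10): [0], [1], [2], [3], [4], [5], [6], [7], [8], [9]
  1-simplices (30): (30 of them)
  2-simplices (20): (20 of them)

giving chain groups C_0 ≅ Z^10, C_1 ≅ Z^30, C_2 ≅ Z^20.

The boundary map ∂_1: C_1 → C_0 is given by ∂[p,q] = [q] − [p]. For instance
  ∂[4,6] = [6] − [4].
The 10×30 boundary matrix has rank 9 and Smith normal form diag(1,1,1,1,1,1,1,1,1).

∂_2: C_2 → C_1 sends each 2-simplex [p,q,r] to [q,r] − [p,r] + [p,q]. For instance
  ∂[2,6,8] = [6,8] − [2,8] + [2,6],
  ∂[2,5,6] = [5,6] − [2,6] + [2,5].
As a 30×20 matrix over Z this has rank 20, with invariant factors (1,1,1,1,1,1,1,1,1,1,1,1,1,1,1,1,1,1,1,2).

From H_k ≅ ker(∂_k) / im(∂_{k+1}) we obtain:

  H_0: rank C_0 − rank ∂_1 = 10 − 9 = 1, and the invariant factors of ∂_1 are all 1, so H_0 ≅ Z.
  H_1: rank ker ∂_1 − rank ∂_2 = (30 − 9) − 20 = 1, and ∂_2 has invariant factor 2 > 1, so H_1 ≅ Z ⊕ Z/2Z.
  H_2: rank ker ∂_2 − rank ∂_3 = (20 − 20) − 0 = 0, and there is no ∂_3, so H_2 ≅ 0.

(K is a triangulation of the Klein bottle.)

H_0 ≅ Z,  H_1 ≅ Z ⊕ Z/2Z,  H_2 = 0.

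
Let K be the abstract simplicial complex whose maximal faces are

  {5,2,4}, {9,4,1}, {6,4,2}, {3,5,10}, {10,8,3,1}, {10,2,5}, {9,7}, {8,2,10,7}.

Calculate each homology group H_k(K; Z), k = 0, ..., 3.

H_0 ≅ Z,  H_1 ≅ Z^2,  H_2 = 0,  H_3 = 0.

We work with the vertex ordering 1 < 2 < 3 < 4 < 5 < 6 < 7 < 8 < 9 < 10. The simplices of K, each written with vertices in increasing order, are:

  0-simplices (10): [1], [2], [3], [4], [5], [6], [7], [8], [9], [10]
  1-simplices (22): [1,3], [1,4], [1,8], [1,9], [1,10], [2,4], [2,5], [2,6], [2,7], [2,8], [2,10], [3,5], [3,8], [3,10], [4,5], [4,6], [4,9], [5,10], [7,8], [7,9], [7,10], [8,10]
  2-simplices (13): [1,3,8], [1,3,10], [1,4,9], [1,8,10], [2,4,5], [2,4,6], [2,5,10], [2,7,8], [2,7,10], [2,8,10], [3,5,10], [3,8,10], [7,8,10]
  3-simplices (2): [1,3,8,10], [2,7,8,10]

giving chain groups C_0 ≅ Z^10, C_1 ≅ Z^22, C_2 ≅ Z^13, C_3 ≅ Z^2.

The boundary map ∂_1: C_1 → C_0 maps an edge to its endpoints' difference, ∂[p,q] = q − p. For instance
  ∂[4,9] = [9] − [4].
The resulting 10×22 matrix has rank 9, and its Smith normal form has invariant factors (1,1,1,1,1,1,1,1,1).

∂_2: C_2 → C_1 acts by ∂[p,q,r] = [q,r] − [p,r] + [p,q]. For instance
  ∂[1,4,9] = [4,9] − [1,9] + [1,4],
  ∂[1,3,8] = [3,8] − [1,8] + [1,3].
The resulting 22×13 matrix has rank 11, and its Smith normal form has invariant factors (1,1,1,1,1,1,1,1,1,1,1).

∂_3: C_3 → C_2 sends each 3-simplex σ to the alternating sum Σ_i (−1)^i (σ with its i-th vertex removed). For instance
  ∂[2,7,8,10] = [7,8,10] − [2,8,10] + [2,7,10] − [2,7,8],
  ∂[1,3,8,10] = [3,8,10] − [1,8,10] + [1,3,10] − [1,3,8].
The 13×2 boundary matrix has rank 2 and Smith normal form diag(1,1).

Now H_k = ker ∂_k / im ∂_{k+1}, so:

  H_0: rank C_0 − rank ∂_1 = 10 − 9 = 1, and the invariant factors of ∂_1 are all 1, so H_0 ≅ Z.
  H_1: rank ker ∂_1 − rank ∂_2 = (22 − 9) − 11 = 2, and the invariant factors of ∂_2 are all 1, so H_1 ≅ Z^2.
  H_2: rank ker ∂_2 − rank ∂_3 = (13 − 11) − 2 = 0, and the invariant factors of ∂_3 are all 1, so H_2 ≅ 0.
  H_3: rank ker ∂_3 − rank ∂_4 = (2 − 2) − 0 = 0, and there is no ∂_4, so H_3 ≅ 0.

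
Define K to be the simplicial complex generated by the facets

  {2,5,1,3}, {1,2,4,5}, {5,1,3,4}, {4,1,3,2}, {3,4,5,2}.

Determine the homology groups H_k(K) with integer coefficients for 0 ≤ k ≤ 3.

Fix the vertex order 1 < 2 < 3 < 4 < 5 and write every simplex with vertices in increasing order. Then dim K = 3 and the simplices of K are:

  0-simplices (5): [1], [2], [3], [4], [5]
  1-simplices (10): [1,2], [1,3], [1,4], [1,5], [2,3], [2,4], [2,5], [3,4], [3,5], [4,5]
  2-simplices (10): [1,2,3], [1,2,4], [1,2,5], [1,3,4], [1,3,5], [1,4,5], [2,3,4], [2,3,5], [2,4,5], [3,4,5]
  3-simplices (5): [1,2,3,4], [1,2,3,5], [1,2,4,5], [1,3,4,5], [2,3,4,5]

so the chain groups are C_0 ≅ Z^5, C_1 ≅ Z^10, C_2 ≅ Z^10, C_3 ≅ Z^5.

Boundary ∂_1: C_1 → C_0 maps an edge to its endpoints' difference, ∂[p,q] = q − p. For instance
  ∂[3,4] = [4] − [3].
The resulting 5×10 matrix has rank 4, and its Smith normal form has invariant factors (1,1,1,1).

Boundary ∂_2: C_2 → C_1 maps a triangle to the signed sum of its edges. For instance
  ∂[1,4,5] = [4,5] − [1,5] + [1,4],
  ∂[1,2,3] = [2,3] − [1,3] + [1,2].
This gives a 10×10 integer matrix of rank 6; reducing to Smith normal form yields diagonal entries (1,1,1,1,1,1).

∂_3: C_3 → C_2 sends each 3-simplex σ to the alternating sum Σ_i (−1)^i (σ with its i-th vertex removed). For instance
  ∂[1,2,3,4] = [2,3,4] − [1,3,4] + [1,2,4] − [1,2,3],
  ∂[1,2,3,5] = [2,3,5] − [1,3,5] + [1,2,5] − [1,2,3].
The resulting 10×5 matrix has rank 4, and its Smith normal form has invariant factors (1,1,1,1).

Now H_k = ker ∂_k / im ∂_{k+1}, so:

  H_0: rank C_0 − rank ∂_1 = 5 − 4 = 1, and the invariant factors of ∂_1 are all 1, so H_0 = Z.
  H_1: rank ker ∂_1 − rank ∂_2 = (10 − 4) − 6 = 0, and the invariant factors of ∂_2 are all 1, so H_1 = 0.
  H_2: rank ker ∂_2 − rank ∂_3 = (10 − 6) − 4 = 0, and the invariant factors of ∂_3 are all 1, so H_2 = 0.
  H_3: rank ker ∂_3 − rank ∂_4 = (5 − 4) − 0 = 1, and there is no ∂_4, so H_3 = Z.

(K is a triangulation of the 3-sphere S^3.)

H_0 = Z,  H_1 = 0,  H_2 = 0,  H_3 = Z.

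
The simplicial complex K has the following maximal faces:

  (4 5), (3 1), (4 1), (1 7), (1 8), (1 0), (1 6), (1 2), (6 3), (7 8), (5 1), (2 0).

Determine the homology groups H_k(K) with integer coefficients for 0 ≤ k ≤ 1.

H_0 ≅ Z,  H_1 ≅ Z^4.

Fix the vertex order 0 < 1 < 2 < 3 < 4 < 5 < 6 < 7 < 8 and write every simplex with vertices in increasing order. Then dim K = 1 and the simplices of K are:

  0-simplices (9): [0], [1], [2], [3], [4], [5], [6], [7], [8]
  1-simplices (12): [0,1], [0,2], [1,2], [1,3], [1,4], [1,5], [1,6], [1,7], [1,8], [3,6], [4,5], [7,8]

giving chain groups C_0 ≅ Z^9, C_1 ≅ Z^12.

The boundary map ∂_1: C_1 → C_0 sends each edge [p,q] (with p < q) to q − p. For instance
  ∂[1,3] = [3] − [1].
This gives a 9×12 integer matrix of rank 8; reducing to Smith normal form yields diagonal entries (1,1,1,1,1,1,1,1).

Reading off H_k = ker ∂_k / im ∂_{k+1}:

  H_0: rank C_0 − rank ∂_1 = 9 − 8 = 1, and the invariant factors of ∂_1 are all 1, so H_0 ≅ Z.
  H_1: rank ker ∂_1 − rank ∂_2 = (12 − 8) − 0 = 4, and there is no ∂_2, so H_1 ≅ Z^4.

As a check, the Euler characteristic is 9 − 12 = -3, which agrees with 1 − 4 = -3.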